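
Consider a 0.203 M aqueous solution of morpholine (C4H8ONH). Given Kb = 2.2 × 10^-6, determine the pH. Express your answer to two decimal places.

pH = 10.82

C4H8ONH + H2O ⇌ C4H8ONH2+ + OH-
From the ICE table, Kb = [OH-]²/(0.203 − [OH-]) = 2.2 × 10^-6.
Assume [OH-] ≪ 0.203: [OH-] ≈ √(2.2 × 10^-6 × 0.203) = 6.68 × 10^-4 M
([OH-]/C₀ = 0.33% < 5%, so the approximation holds.)
pOH = 3.18, so pH = 14.00 − pOH = 10.82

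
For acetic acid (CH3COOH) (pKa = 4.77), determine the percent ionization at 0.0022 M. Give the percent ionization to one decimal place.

8.4%

CH3COOH ⇌ CH3COO- + H+; let x = [H+] at equilibrium.
Ka = 10^(−4.77) = 1.70 × 10^-5
Ka = x²/(C₀ − x); solving the quadratic gives x = 1.85 × 10^-4 M.
Fraction ionized = 1.85 × 10^-4 / 0.0022 = 0.0841 → 8.4%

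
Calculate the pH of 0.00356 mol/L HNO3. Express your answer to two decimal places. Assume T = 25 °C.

pH = 2.45

HNO3 is a strong acid and dissociates completely, so [H+] = 0.00356 M.
pH = -log(0.00356) = 2.45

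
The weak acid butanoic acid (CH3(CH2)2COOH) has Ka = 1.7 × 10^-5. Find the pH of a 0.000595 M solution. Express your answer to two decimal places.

CH3(CH2)2COOH ⇌ CH3(CH2)2COO- + H+
From the ICE table, Ka = x²/(0.000595 − x) = 1.7 × 10^-5.
Here C₀/Ka ≈ 35, so the small-x approximation fails. Use the quadratic:
x = [−1.7e-05 + √(1.7e-05² + 4.05e-08)]/2 = 9.24 × 10^-5 M
pH = −log(9.24 × 10^-5) = 4.03

pH = 4.03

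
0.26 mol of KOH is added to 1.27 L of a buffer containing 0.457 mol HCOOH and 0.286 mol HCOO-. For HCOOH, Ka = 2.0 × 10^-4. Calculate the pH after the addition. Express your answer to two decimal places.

pH = 4.14

After neutralization: n(HCOOH) = 0.197 mol, n(HCOO-) = 0.546 mol.
pKa = −log(2.0 × 10^-4) = 3.699
pH = pKa + log([A⁻]/[HA]) = 3.699 + log(0.546/0.197) = 3.699 +0.443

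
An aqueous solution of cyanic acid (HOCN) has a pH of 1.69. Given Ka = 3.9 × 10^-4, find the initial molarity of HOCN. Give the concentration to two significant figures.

[H+] = 10^(-1.69) = 2.04 × 10^-2 M = x
Ka = x²/(C₀ − x) ⇒ C₀ = x + x²/Ka
C₀ = 2.04 × 10^-2 + (2.04 × 10^-2)²/(3.9 × 10^-4) = 1.09 M

C₀ = 1.1 M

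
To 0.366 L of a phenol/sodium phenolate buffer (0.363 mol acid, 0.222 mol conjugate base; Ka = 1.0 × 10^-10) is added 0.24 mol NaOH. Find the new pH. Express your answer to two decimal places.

pH = 10.57

OH- converts C6H5OH to C6H5O-: C6H5OH → 0.123 mol, C6H5O- → 0.462 mol.
pKa = −log(1.0 × 10^-10) = 10.000
pH = pKa + log(n_C6H5O-/n_C6H5OH) = 10.000 + log(0.462/0.123) = 10.000 + (+0.575)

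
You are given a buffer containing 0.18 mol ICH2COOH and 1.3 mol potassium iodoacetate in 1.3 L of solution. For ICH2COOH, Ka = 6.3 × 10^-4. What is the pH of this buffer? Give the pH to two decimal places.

pKa = −log(6.3 × 10^-4) = 3.201
Henderson–Hasselbalch: pH = pKa + log([ICH2COO-]/[ICH2COOH]) = 3.201 + log(1.3/0.18)
pH = 3.201 + (+0.859) = 4.06

pH = 4.06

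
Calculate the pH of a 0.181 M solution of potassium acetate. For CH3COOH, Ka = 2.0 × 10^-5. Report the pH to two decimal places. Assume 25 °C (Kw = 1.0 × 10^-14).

pH = 8.98

CH3COO- is the conjugate base of the weak acid CH3COOH.
Kb = Kw/Ka = 1.0×10^-14 / 2.0 × 10^-5 = 5.00 × 10^-10
Kb = [OH-]²/(0.181 − [OH-]) = 5.00 × 10^-10
Since Kb ≪ C₀, [OH-] ≈ √(Kb·C₀) = 9.51 × 10^-6 M.
pOH = −log(9.51 × 10^-6) = 5.02; pH = 14.00 − 5.02 = 8.98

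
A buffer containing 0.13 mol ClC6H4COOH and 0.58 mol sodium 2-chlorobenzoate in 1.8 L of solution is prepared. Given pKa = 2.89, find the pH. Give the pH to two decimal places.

pH = 3.54

Henderson–Hasselbalch: pH = pKa + log([ClC6H4COO-]/[ClC6H4COOH]) = 2.89 + log(0.58/0.13)
pH = 2.89 + (+0.649) = 3.54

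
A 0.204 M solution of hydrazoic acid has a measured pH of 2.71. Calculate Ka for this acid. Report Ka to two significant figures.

Ka = 1.9 × 10^-5

[H+] = 10^(-2.71) = 1.95 × 10^-3 M
At equilibrium [HA] = 0.204 − 1.95 × 10^-3 = 2.02 × 10^-1 M
Ka = [H+][A-]/[HA] = (1.95 × 10^-3)² / 2.02 × 10^-1 = 1.9 × 10^-5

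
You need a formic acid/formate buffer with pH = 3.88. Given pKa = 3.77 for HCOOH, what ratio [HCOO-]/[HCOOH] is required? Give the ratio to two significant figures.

ratio = 1.3

pH = pKa + log(r) ⇒ log(r) = 3.88 − 3.77 = +0.11
r = [HCOO-]/[HCOOH] = 10^(+0.11) = 1.29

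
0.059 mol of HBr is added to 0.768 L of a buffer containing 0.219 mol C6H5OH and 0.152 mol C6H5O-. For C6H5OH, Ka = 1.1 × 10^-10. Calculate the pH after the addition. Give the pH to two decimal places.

After neutralization: n(C6H5OH) = 0.278 mol, n(C6H5O-) = 0.093 mol.
pKa = −log(1.1 × 10^-10) = 9.959
Henderson–Hasselbalch with mole ratio 0.093/0.278: pH = 9.959 + (-0.476)

pH = 9.48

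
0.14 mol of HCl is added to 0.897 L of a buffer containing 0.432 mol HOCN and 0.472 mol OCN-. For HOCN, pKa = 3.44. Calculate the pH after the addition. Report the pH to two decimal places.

pH = 3.20

Added H+ converts OCN- to HOCN: HOCN → 0.572 mol, OCN- → 0.332 mol.
Henderson–Hasselbalch with mole ratio 0.332/0.572: pH = 3.44 + (-0.236)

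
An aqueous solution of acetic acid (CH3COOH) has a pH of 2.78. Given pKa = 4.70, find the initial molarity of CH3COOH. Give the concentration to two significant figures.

C₀ = 1.4 × 10^-1 M

[H+] = 10^(-2.78) = 1.66 × 10^-3 M = x
Ka = 10^(−4.70) = 2.00 × 10^-5
Ka = x²/(C₀ − x) ⇒ C₀ = x + x²/Ka
C₀ = 1.66 × 10^-3 + (1.66 × 10^-3)²/(2.00 × 10^-5) = 1.39 × 10^-1 M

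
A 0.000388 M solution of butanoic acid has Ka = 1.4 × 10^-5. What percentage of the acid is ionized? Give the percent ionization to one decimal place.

CH3(CH2)2COOH ⇌ CH3(CH2)2COO- + H+; let x = [H+] at equilibrium.
Solve x² + 1.4e-05x − 5.43e-09 = 0 → x = 6.70 × 10^-5 M
Fraction ionized = 6.70 × 10^-5 / 0.000388 = 0.1727 → 17.3%

17.3%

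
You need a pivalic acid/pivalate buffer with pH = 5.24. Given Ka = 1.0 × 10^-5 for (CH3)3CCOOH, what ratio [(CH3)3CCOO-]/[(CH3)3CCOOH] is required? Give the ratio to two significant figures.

ratio = 1.7

pKa = -log(1.0 × 10^-5) = 5.000
pH = pKa + log(r) ⇒ log(r) = 5.24 − 5.000 = +0.240
r = [(CH3)3CCOO-]/[(CH3)3CCOOH] = 10^(+0.240) = 1.74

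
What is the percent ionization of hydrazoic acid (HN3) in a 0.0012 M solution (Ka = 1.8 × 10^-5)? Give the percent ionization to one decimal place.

11.5%

HN3 ⇌ N3- + H+; let x = [H+] at equilibrium.
Solve x² + 1.8e-05x − 2.16e-08 = 0 → x = 1.38 × 10^-4 M
% ionization = x/C₀ × 100% = 1.38 × 10^-4/0.0012 × 100% = 11.5%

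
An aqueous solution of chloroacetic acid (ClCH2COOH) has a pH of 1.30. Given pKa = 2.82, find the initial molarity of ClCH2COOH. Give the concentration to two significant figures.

[H+] = 10^(-1.30) = 5.01 × 10^-2 M = x
Ka = 10^(−2.82) = 1.51 × 10^-3
Ka = x²/(C₀ − x) ⇒ C₀ = x + x²/Ka
C₀ = 5.01 × 10^-2 + (5.01 × 10^-2)²/(1.51 × 10^-3) = 1.71 M

C₀ = 1.7 M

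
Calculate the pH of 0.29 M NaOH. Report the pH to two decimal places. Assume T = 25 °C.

NaOH is a strong base; [OH-] = 0.29 M.
pOH = -log(0.29) = 0.54
pH = 14.00 - 0.54 = 13.46

pH = 13.46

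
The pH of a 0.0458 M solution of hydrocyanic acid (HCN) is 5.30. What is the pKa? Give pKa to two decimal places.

[H+] = 10^(-5.30) = 5.01 × 10^-6 M
At equilibrium [HA] = 0.0458 − 5.01 × 10^-6 = 4.58 × 10^-2 M
Ka = [H+][A-]/[HA] = (5.01 × 10^-6)² / 4.58 × 10^-2 = 5.48 × 10^-10
pKa = -log(5.48 × 10^-10) = 9.26

pKa = 9.26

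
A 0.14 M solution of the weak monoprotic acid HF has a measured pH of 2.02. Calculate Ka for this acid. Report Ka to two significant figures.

[H+] = 10^(-2.02) = 9.55 × 10^-3 M
At equilibrium [HA] = 0.14 − 9.55 × 10^-3 = 1.30 × 10^-1 M
Ka = [H+][A-]/[HA] = (9.55 × 10^-3)² / 1.30 × 10^-1 = 7.0 × 10^-4

Ka = 7.0 × 10^-4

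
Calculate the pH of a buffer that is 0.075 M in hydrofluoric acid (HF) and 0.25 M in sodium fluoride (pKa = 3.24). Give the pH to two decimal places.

pH = pKa + log([A⁻]/[HA]) = 3.24 + log(0.25/0.075)
pH = 3.24 + (+0.523) = 3.76

pH = 3.76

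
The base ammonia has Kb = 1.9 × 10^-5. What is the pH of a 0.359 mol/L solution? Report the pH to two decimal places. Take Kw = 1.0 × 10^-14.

NH3 + H2O ⇌ NH4+ + OH-
Let x = [OH-] at equilibrium. Kb = x²/(0.359 − x).
Neglecting x in the denominator: x = √(1.9 × 10^-5 × 0.359) = 2.61 × 10^-3 M
(x/C₀ = 0.73% < 5%, so the approximation holds.)
pOH = −log(2.61 × 10^-3) = 2.58; pH = 14.00 − 2.58 = 11.42

pH = 11.42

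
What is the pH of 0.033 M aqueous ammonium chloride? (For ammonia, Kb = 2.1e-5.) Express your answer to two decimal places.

pH = 5.40

NH4+ is the conjugate acid of the weak base NH3.
Ka = Kw/Kb = 1.0×10^-14 / 2.1 × 10^-5 = 4.76 × 10^-10
From the ICE table, Ka = x²/(0.033 − x) = 4.76 × 10^-10.
Assume x ≪ 0.033: x ≈ √(4.76 × 10^-10 × 0.033) = 3.96 × 10^-6 M
Check: 0.012% ionized — well under 5%, approximation valid.
pH = −log[H+] = −log(3.96 × 10^-6) = 5.40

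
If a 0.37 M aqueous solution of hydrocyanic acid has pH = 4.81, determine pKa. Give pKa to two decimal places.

[H+] = 10^(-4.81) = 1.55 × 10^-5 M
At equilibrium [HA] = 0.37 − 1.55 × 10^-5 = 3.70 × 10^-1 M
Ka = [H+][A-]/[HA] = (1.55 × 10^-5)² / 3.70 × 10^-1 = 6.49 × 10^-10
pKa = -log(6.49 × 10^-10) = 9.19

pKa = 9.19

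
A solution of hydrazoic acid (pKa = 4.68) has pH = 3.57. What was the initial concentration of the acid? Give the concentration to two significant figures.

C₀ = 3.7 × 10^-3 M

[H+] = 10^(-3.57) = 2.69 × 10^-4 M = x
Ka = 10^(−4.68) = 2.09 × 10^-5
Ka = x²/(C₀ − x) ⇒ C₀ = x + x²/Ka
C₀ = 2.69 × 10^-4 + (2.69 × 10^-4)²/(2.09 × 10^-5) = 3.73 × 10^-3 M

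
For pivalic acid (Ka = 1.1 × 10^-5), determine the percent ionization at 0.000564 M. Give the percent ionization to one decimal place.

(CH3)3CCOOH ⇌ (CH3)3CCOO- + H+; let x = [H+] at equilibrium.
Ka = x²/(C₀ − x); solving the quadratic gives x = 7.35 × 10^-5 M.
Fraction ionized = 7.35 × 10^-5 / 0.000564 = 0.1303 → 13.0%

13.0%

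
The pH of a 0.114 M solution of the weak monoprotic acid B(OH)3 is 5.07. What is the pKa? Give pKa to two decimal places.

[H+] = 10^(-5.07) = 8.51 × 10^-6 M
At equilibrium [HA] = 0.114 − 8.51 × 10^-6 = 1.14 × 10^-1 M
Ka = [H+][A-]/[HA] = (8.51 × 10^-6)² / 1.14 × 10^-1 = 6.35 × 10^-10
pKa = -log(6.35 × 10^-10) = 9.20

pKa = 9.20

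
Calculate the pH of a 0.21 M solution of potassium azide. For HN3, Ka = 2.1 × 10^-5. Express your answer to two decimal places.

pH = 9.00

N3- is the conjugate base of the weak acid HN3.
Kb = Kw/Ka = 1.0×10^-14 / 2.1 × 10^-5 = 4.76 × 10^-10
Kb = [OH-]²/(0.21 − [OH-]) = 4.76 × 10^-10
Since Kb ≪ C₀, [OH-] ≈ √(Kb·C₀) = 1.00 × 10^-5 M.
Check: 0.0048% ionized — well under 5%, approximation valid.
pOH = 5.00, so pH = 14.00 − pOH = 9.00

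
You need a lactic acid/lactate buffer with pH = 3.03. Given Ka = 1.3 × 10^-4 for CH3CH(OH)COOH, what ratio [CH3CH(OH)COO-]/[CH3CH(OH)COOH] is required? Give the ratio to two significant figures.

ratio = 0.14

pKa = -log(1.3 × 10^-4) = 3.886
pH = pKa + log(r) ⇒ log(r) = 3.03 − 3.886 = -0.856
r = [CH3CH(OH)COO-]/[CH3CH(OH)COOH] = 10^(-0.856) = 0.139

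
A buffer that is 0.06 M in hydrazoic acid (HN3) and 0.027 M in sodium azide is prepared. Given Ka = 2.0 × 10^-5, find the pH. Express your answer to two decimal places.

pKa = −log(2.0 × 10^-5) = 4.699
Henderson–Hasselbalch: pH = pKa + log([N3-]/[HN3]) = 4.699 + log(0.027/0.06)
pH = 4.699 + (-0.347) = 4.35

pH = 4.35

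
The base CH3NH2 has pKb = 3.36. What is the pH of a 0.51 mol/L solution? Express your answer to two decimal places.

pH = 12.17

CH3NH2 + H2O ⇌ CH3NH3+ + OH-
Kb = 10^(−3.36) = 4.37 × 10^-4
Kb = [OH-]²/(0.51 − [OH-]) = 4.37 × 10^-4
Since Kb ≪ C₀, [OH-] ≈ √(Kb·C₀) = 1.49 × 10^-2 M.
pOH = 1.83, so pH = 14.00 − pOH = 12.17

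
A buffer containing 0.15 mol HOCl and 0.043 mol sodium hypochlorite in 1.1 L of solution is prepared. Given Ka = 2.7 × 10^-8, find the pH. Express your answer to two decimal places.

pKa = −log(2.7 × 10^-8) = 7.569
pH = pKa + log([A⁻]/[HA]) = 7.569 + log(0.043/0.15)
pH = 7.569 + (-0.543) = 7.03

pH = 7.03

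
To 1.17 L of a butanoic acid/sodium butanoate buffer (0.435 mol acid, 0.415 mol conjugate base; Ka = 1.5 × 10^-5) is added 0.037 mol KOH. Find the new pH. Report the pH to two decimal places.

After neutralization: n(CH3(CH2)2COOH) = 0.398 mol, n(CH3(CH2)2COO-) = 0.452 mol.
pKa = −log(1.5 × 10^-5) = 4.824
Henderson–Hasselbalch with mole ratio 0.452/0.398: pH = 4.824 + (+0.055)

pH = 4.88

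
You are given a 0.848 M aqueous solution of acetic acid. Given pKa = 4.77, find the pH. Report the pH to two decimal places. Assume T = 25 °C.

pH = 2.42

CH3COOH ⇌ CH3COO- + H+
Ka = 10^(−4.77) = 1.70 × 10^-5
Ka = [H+]²/(0.848 − [H+]) = 1.70 × 10^-5
Since Ka ≪ C₀, [H+] ≈ √(Ka·C₀) = 3.80 × 10^-3 M.
([H+]/C₀ = 0.45% < 5%, so the approximation holds.)
pH = −log(3.80 × 10^-3) = 2.42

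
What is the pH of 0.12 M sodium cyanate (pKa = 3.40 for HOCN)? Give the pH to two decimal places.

OCN- is the conjugate base of the weak acid HOCN.
Ka = 10^(−3.40) = 3.98 × 10^-4
Kb = Kw/Ka = 1.0×10^-14 / 3.98 × 10^-4 = 2.51 × 10^-11
From the ICE table, Kb = x²/(0.12 − x) = 2.51 × 10^-11.
Neglecting x in the denominator: x = √(2.51 × 10^-11 × 0.12) = 1.74 × 10^-6 M
Check: 0.0014% ionized — well under 5%, approximation valid.
pOH = 5.76, so pH = 14.00 − pOH = 8.24

pH = 8.24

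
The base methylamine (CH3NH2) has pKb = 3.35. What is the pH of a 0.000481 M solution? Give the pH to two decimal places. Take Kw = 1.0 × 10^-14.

CH3NH2 + H2O ⇌ CH3NH3+ + OH-
Kb = 10^(−3.35) = 4.47 × 10^-4
Let x = [OH-] at equilibrium. Kb = x²/(0.000481 − x).
Here C₀/Kb ≈ 1.08, so the small-x approximation fails. Use the quadratic:
x = [−0.000447 + √(0.000447² + 8.6e-07)]/2 = 2.91 × 10^-4 M
pOH = −log(2.91 × 10^-4) = 3.54; pH = 14.00 − 3.54 = 10.46

pH = 10.46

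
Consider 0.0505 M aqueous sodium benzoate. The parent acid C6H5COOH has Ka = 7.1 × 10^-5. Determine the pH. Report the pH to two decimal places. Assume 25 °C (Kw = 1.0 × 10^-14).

C6H5COO- is the conjugate base of the weak acid C6H5COOH.
Kb = Kw/Ka = 1.0×10^-14 / 7.1 × 10^-5 = 1.41 × 10^-10
Kb = [OH-]²/(0.0505 − [OH-]) = 1.41 × 10^-10
Since Kb ≪ C₀, [OH-] ≈ √(Kb·C₀) = 2.67 × 10^-6 M.
([OH-]/C₀ = 0.0053% < 5%, so the approximation holds.)
pOH = 5.57, so pH = 14.00 − pOH = 8.43

pH = 8.43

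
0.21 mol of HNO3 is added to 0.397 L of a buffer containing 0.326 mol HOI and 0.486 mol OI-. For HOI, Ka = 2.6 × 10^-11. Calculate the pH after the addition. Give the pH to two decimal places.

pH = 10.30

After neutralization: n(HOI) = 0.536 mol, n(OI-) = 0.276 mol.
pKa = −log(2.6 × 10^-11) = 10.585
pH = pKa + log([A⁻]/[HA]) = 10.585 + log(0.276/0.536) = 10.585 -0.288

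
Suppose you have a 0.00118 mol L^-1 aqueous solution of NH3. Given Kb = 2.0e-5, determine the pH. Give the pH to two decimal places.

NH3 + H2O ⇌ NH4+ + OH-
From the ICE table, Kb = [OH-]²/(0.00118 − [OH-]) = 2.0 × 10^-5.
The 5% rule fails; solving [OH-]² + Kb·[OH-] − Kb·C₀ = 0 exactly:
[OH-] = [−2e-05 + √(2e-05² + 9.44e-08)]/2 = 1.44 × 10^-4 M
pOH = −log(1.44 × 10^-4) = 3.84; pH = 14.00 − 3.84 = 10.16

pH = 10.16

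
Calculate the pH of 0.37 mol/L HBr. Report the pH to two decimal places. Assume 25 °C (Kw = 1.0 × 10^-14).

HBr is a strong acid and dissociates completely, so [H+] = 0.37 M.
pH = -log(0.37) = 0.43

pH = 0.43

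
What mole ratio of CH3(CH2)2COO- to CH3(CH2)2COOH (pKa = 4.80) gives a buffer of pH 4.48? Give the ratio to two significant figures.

pH = pKa + log(r) ⇒ log(r) = 4.48 − 4.80 = -0.32
r = [CH3(CH2)2COO-]/[CH3(CH2)2COOH] = 10^(-0.32) = 0.479

ratio = 0.48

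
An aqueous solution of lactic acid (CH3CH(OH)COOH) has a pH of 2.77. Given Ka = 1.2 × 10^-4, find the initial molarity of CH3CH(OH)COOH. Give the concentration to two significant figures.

[H+] = 10^(-2.77) = 1.70 × 10^-3 M = x
Ka = x²/(C₀ − x) ⇒ C₀ = x + x²/Ka
C₀ = 1.70 × 10^-3 + (1.70 × 10^-3)²/(1.2 × 10^-4) = 2.58 × 10^-2 M

C₀ = 2.6 × 10^-2 M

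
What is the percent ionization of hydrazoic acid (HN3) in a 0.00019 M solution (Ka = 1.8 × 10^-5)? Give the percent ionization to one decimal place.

HN3 ⇌ N3- + H+; let x = [H+] at equilibrium.
Ka = x²/(C₀ − x); solving the quadratic gives x = 5.02 × 10^-5 M.
% ionization = x/C₀ × 100% = 5.02 × 10^-5/0.00019 × 100% = 26.4%

26.4%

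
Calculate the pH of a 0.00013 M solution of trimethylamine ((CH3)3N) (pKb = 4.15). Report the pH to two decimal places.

pH = 9.83

(CH3)3N + H2O ⇌ (CH3)3NH+ + OH-
Kb = 10^(−4.15) = 7.08 × 10^-5
Kb = [OH-]²/(0.00013 − [OH-]) = 7.08 × 10^-5
[OH-] is not negligible relative to C₀; solve [OH-]² + 7.08e-05·[OH-] − 9.2e-09 = 0.
[OH-] = (−Kb + √(Kb² + 4·Kb·C₀))/2 = 6.69 × 10^-5 M
pOH = −log(6.69 × 10^-5) = 4.17; pH = 14.00 − 4.17 = 9.83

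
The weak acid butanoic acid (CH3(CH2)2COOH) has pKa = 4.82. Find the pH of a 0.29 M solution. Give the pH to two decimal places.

pH = 2.68

CH3(CH2)2COOH ⇌ CH3(CH2)2COO- + H+
Ka = 10^(−4.82) = 1.51 × 10^-5
Ka = x²/(0.29 − x) = 1.51 × 10^-5
Since Ka ≪ C₀, x ≈ √(Ka·C₀) = 2.09 × 10^-3 M.
pH = −log(2.09 × 10^-3) = 2.68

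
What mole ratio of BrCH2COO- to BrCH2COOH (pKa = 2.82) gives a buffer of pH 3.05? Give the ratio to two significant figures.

pH = pKa + log(r) ⇒ log(r) = 3.05 − 2.82 = +0.23
r = [BrCH2COO-]/[BrCH2COOH] = 10^(+0.23) = 1.7

ratio = 1.7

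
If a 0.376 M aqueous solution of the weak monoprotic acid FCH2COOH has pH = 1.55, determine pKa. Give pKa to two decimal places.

pKa = 2.64

[H+] = 10^(-1.55) = 2.82 × 10^-2 M
At equilibrium [HA] = 0.376 − 2.82 × 10^-2 = 3.48 × 10^-1 M
Ka = [H+][A-]/[HA] = (2.82 × 10^-2)² / 3.48 × 10^-1 = 2.29 × 10^-3
pKa = -log(2.29 × 10^-3) = 2.64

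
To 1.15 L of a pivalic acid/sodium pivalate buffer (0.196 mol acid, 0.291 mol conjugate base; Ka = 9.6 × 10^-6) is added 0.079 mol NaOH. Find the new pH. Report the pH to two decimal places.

OH- converts (CH3)3CCOOH to (CH3)3CCOO-: (CH3)3CCOOH → 0.117 mol, (CH3)3CCOO- → 0.37 mol.
pKa = −log(9.6 × 10^-6) = 5.018
pH = pKa + log(n_(CH3)3CCOO-/n_(CH3)3CCOOH) = 5.018 + log(0.37/0.117) = 5.018 + (+0.500)

pH = 5.52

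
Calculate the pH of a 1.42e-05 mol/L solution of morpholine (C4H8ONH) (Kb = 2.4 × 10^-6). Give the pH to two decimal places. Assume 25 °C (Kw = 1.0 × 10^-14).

C4H8ONH + H2O ⇌ C4H8ONH2+ + OH-
From the ICE table, Kb = [OH-]²/(1.42e-05 − [OH-]) = 2.4 × 10^-6.
Here C₀/Kb ≈ 5.92, so the small-[OH-] approximation fails. Use the quadratic:
[OH-] = [−2.4e-06 + √(2.4e-06² + 1.36e-10)]/2 = 4.76 × 10^-6 M
pOH = −log(4.76 × 10^-6) = 5.32; pH = 14.00 − 5.32 = 8.68

pH = 8.68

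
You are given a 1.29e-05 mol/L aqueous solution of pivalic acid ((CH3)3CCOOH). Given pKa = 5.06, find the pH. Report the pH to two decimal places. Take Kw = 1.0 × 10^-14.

(CH3)3CCOOH ⇌ (CH3)3CCOO- + H+
Ka = 10^(−5.06) = 8.71 × 10^-6
From the ICE table, Ka = x²/(1.29e-05 − x) = 8.71 × 10^-6.
x is not negligible relative to C₀; solve x² + 8.71e-06·x − 1.12e-10 = 0.
x = (−Ka + √(Ka² + 4·Ka·C₀))/2 = 7.10 × 10^-6 M
pH = −log[H+] = −log(7.10 × 10^-6) = 5.15

pH = 5.15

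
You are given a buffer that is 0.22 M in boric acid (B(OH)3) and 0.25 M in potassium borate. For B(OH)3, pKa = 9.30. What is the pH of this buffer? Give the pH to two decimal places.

Henderson–Hasselbalch: pH = pKa + log([B(OH)4-]/[B(OH)3]) = 9.30 + log(0.25/0.22)
pH = 9.30 + (+0.056) = 9.36

pH = 9.36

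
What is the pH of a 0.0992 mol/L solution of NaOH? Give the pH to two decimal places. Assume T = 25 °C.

pH = 13.00

NaOH is a strong base; [OH-] = 0.0992 M.
pOH = -log(0.0992) = 1.00
pH = 14.00 - 1.00 = 13.00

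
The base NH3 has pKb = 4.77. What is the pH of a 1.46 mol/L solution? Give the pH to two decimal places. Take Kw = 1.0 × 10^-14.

NH3 + H2O ⇌ NH4+ + OH-
Kb = 10^(−4.77) = 1.70 × 10^-5
From the ICE table, Kb = [OH-]²/(1.46 − [OH-]) = 1.70 × 10^-5.
Assume [OH-] ≪ 1.46: [OH-] ≈ √(1.70 × 10^-5 × 1.46) = 4.98 × 10^-3 M
pOH = −log(4.98 × 10^-3) = 2.30; pH = 14.00 − 2.30 = 11.70

pH = 11.70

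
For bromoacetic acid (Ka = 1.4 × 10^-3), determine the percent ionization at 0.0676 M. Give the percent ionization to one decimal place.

BrCH2COOH ⇌ BrCH2COO- + H+; let x = [H+] at equilibrium.
Solve x² + 0.0014x − 9.46e-05 = 0 → x = 9.05 × 10^-3 M
% ionization = x/C₀ × 100% = 9.05 × 10^-3/0.0676 × 100% = 13.4%

13.4%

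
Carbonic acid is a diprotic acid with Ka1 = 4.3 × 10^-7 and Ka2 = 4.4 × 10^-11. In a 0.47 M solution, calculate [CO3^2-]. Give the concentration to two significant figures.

4.4 × 10^-11 M

First ionization gives [H+] ≈ [HCO3-] = 4.50 × 10^-4 M.
Second step: Ka2 = [H+][CO3^2-]/[HCO3-] ≈ [CO3^2-] (since [H+] ≈ [HCO3-]).
So [CO3^2-] ≈ Ka2.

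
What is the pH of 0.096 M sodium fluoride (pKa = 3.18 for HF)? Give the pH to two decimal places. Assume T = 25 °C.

F- is the conjugate base of the weak acid HF.
Ka = 10^(−3.18) = 6.61 × 10^-4
Kb = Kw/Ka = 1.0×10^-14 / 6.61 × 10^-4 = 1.51 × 10^-11
Let x = [OH-] at equilibrium. Kb = x²/(0.096 − x).
Neglecting x in the denominator: x = √(1.51 × 10^-11 × 0.096) = 1.20 × 10^-6 M
(x/C₀ = 0.0013% < 5%, so the approximation holds.)
pOH = −log(1.20 × 10^-6) = 5.92; pH = 14.00 − 5.92 = 8.08

pH = 8.08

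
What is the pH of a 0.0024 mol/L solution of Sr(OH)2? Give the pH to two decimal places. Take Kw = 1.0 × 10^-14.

Sr(OH)2 is a strong base (each formula unit releases 2 OH-); [OH-] = 0.0048 M.
pOH = -log(0.0048) = 2.32
pH = 14.00 - 2.32 = 11.68

pH = 11.68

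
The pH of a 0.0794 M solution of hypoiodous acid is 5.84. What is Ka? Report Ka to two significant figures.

[H+] = 10^(-5.84) = 1.45 × 10^-6 M
At equilibrium [HA] = 0.0794 − 1.45 × 10^-6 = 7.94 × 10^-2 M
Ka = [H+][A-]/[HA] = (1.45 × 10^-6)² / 7.94 × 10^-2 = 2.6 × 10^-11

Ka = 2.6 × 10^-11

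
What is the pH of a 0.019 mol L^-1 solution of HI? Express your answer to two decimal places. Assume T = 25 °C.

HI is a strong acid and dissociates completely, so [H+] = 0.019 M.
pH = -log(0.019) = 1.72

pH = 1.72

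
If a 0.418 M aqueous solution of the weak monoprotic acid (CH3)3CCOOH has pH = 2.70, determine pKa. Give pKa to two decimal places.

[H+] = 10^(-2.70) = 2.00 × 10^-3 M
At equilibrium [HA] = 0.418 − 2.00 × 10^-3 = 4.16 × 10^-1 M
Ka = [H+][A-]/[HA] = (2.00 × 10^-3)² / 4.16 × 10^-1 = 9.62 × 10^-6
pKa = -log(9.62 × 10^-6) = 5.02

pKa = 5.02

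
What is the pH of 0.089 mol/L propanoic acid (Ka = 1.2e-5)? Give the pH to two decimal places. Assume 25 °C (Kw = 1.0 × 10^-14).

CH3CH2COOH ⇌ CH3CH2COO- + H+
From the ICE table, Ka = [H+]²/(0.089 − [H+]) = 1.2 × 10^-5.
Neglecting [H+] in the denominator: [H+] = √(1.2 × 10^-5 × 0.089) = 1.03 × 10^-3 M
Check: 1.2% ionized — well under 5%, approximation valid.
pH = −log(1.03 × 10^-3) = 2.99

pH = 2.99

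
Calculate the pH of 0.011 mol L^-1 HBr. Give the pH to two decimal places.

pH = 1.96

HBr is a strong acid and dissociates completely, so [H+] = 0.011 M.
pH = -log(0.011) = 1.96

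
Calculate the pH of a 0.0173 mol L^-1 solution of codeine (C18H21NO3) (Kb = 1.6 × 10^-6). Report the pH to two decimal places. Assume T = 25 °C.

C18H21NO3 + H2O ⇌ C18H22NO3+ + OH-
From the ICE table, Kb = [OH-]²/(0.0173 − [OH-]) = 1.6 × 10^-6.
Assume [OH-] ≪ 0.0173: [OH-] ≈ √(1.6 × 10^-6 × 0.0173) = 1.66 × 10^-4 M
Check: 0.96% ionized — well under 5%, approximation valid.
pOH = 3.78, so pH = 14.00 − pOH = 10.22

pH = 10.22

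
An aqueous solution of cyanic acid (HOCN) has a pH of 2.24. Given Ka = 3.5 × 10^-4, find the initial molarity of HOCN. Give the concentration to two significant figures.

C₀ = 1.0 × 10^-1 M

[H+] = 10^(-2.24) = 5.75 × 10^-3 M = x
Ka = x²/(C₀ − x) ⇒ C₀ = x + x²/Ka
C₀ = 5.75 × 10^-3 + (5.75 × 10^-3)²/(3.5 × 10^-4) = 1.00 × 10^-1 M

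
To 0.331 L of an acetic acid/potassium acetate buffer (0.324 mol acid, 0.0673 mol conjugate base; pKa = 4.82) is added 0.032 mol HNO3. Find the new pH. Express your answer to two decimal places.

After neutralization: n(CH3COOH) = 0.356 mol, n(CH3COO-) = 0.0353 mol.
pH = pKa + log([A⁻]/[HA]) = 4.82 + log(0.0353/0.356) = 4.82 -1.004

pH = 3.82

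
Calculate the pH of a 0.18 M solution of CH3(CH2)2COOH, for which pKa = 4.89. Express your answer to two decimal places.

pH = 2.82

CH3(CH2)2COOH ⇌ CH3(CH2)2COO- + H+
Ka = 10^(−4.89) = 1.29 × 10^-5
Ka = [H+]²/(0.18 − [H+]) = 1.29 × 10^-5
Neglecting [H+] in the denominator: [H+] = √(1.29 × 10^-5 × 0.18) = 1.52 × 10^-3 M
pH = −log[H+] = −log(1.52 × 10^-3) = 2.82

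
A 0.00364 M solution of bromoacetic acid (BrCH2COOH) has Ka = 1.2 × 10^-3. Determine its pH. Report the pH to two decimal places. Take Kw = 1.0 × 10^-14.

pH = 2.80

BrCH2COOH ⇌ BrCH2COO- + H+
From the ICE table, Ka = [H+]²/(0.00364 − [H+]) = 1.2 × 10^-3.
The 5% rule fails; solving [H+]² + Ka·[H+] − Ka·C₀ = 0 exactly:
[H+] = [−0.0012 + √(0.0012² + 1.75e-05)]/2 = 1.57 × 10^-3 M
pH = −log[H+] = −log(1.57 × 10^-3) = 2.80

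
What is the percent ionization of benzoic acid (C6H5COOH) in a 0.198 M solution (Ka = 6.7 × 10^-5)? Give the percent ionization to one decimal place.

C6H5COOH ⇌ C6H5COO- + H+; let x = [H+] at equilibrium.
x ≈ √(Ka·C₀) = √(6.7 × 10^-5 × 0.198) = 3.64 × 10^-3 M
Fraction ionized = 3.64 × 10^-3 / 0.198 = 0.0184 → 1.8%

1.8%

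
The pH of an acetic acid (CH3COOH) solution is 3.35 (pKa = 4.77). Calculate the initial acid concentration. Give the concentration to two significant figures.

[H+] = 10^(-3.35) = 4.47 × 10^-4 M = x
Ka = 10^(−4.77) = 1.70 × 10^-5
Ka = x²/(C₀ − x) ⇒ C₀ = x + x²/Ka
C₀ = 4.47 × 10^-4 + (4.47 × 10^-4)²/(1.70 × 10^-5) = 1.22 × 10^-2 M

C₀ = 1.2 × 10^-2 M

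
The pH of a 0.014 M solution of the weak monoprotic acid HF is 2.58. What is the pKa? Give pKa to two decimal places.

pKa = 3.22

[H+] = 10^(-2.58) = 2.63 × 10^-3 M
At equilibrium [HA] = 0.014 − 2.63 × 10^-3 = 1.14 × 10^-2 M
Ka = [H+][A-]/[HA] = (2.63 × 10^-3)² / 1.14 × 10^-2 = 6.07 × 10^-4
pKa = -log(6.07 × 10^-4) = 3.22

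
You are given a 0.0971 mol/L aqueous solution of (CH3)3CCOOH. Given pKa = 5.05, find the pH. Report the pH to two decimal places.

pH = 3.03

(CH3)3CCOOH ⇌ (CH3)3CCOO- + H+
Ka = 10^(−5.05) = 8.91 × 10^-6
From the ICE table, Ka = x²/(0.0971 − x) = 8.91 × 10^-6.
Neglecting x in the denominator: x = √(8.91 × 10^-6 × 0.0971) = 9.30 × 10^-4 M
Check: 0.96% ionized — well under 5%, approximation valid.
pH = −log(9.30 × 10^-4) = 3.03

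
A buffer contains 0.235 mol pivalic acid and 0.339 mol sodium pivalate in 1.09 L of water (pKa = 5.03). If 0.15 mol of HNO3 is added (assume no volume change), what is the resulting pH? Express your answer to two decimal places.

pH = 4.72

After neutralization: n((CH3)3CCOOH) = 0.385 mol, n((CH3)3CCOO-) = 0.189 mol.
pH = pKa + log(n_(CH3)3CCOO-/n_(CH3)3CCOOH) = 5.03 + log(0.189/0.385) = 5.03 + (-0.309)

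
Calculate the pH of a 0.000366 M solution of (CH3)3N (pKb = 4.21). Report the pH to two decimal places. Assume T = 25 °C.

(CH3)3N + H2O ⇌ (CH3)3NH+ + OH-
Kb = 10^(−4.21) = 6.17 × 10^-5
Kb = [OH-]²/(0.000366 − [OH-]) = 6.17 × 10^-5
Here C₀/Kb ≈ 5.93, so the small-[OH-] approximation fails. Use the quadratic:
[OH-] = [−6.17e-05 + √(6.17e-05² + 9.03e-08)]/2 = 1.23 × 10^-4 M
pOH = −log(1.23 × 10^-4) = 3.91; pH = 14.00 − 3.91 = 10.09

pH = 10.09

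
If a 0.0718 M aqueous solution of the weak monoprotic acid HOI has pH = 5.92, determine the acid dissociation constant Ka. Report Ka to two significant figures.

[H+] = 10^(-5.92) = 1.20 × 10^-6 M
At equilibrium [HA] = 0.0718 − 1.20 × 10^-6 = 7.18 × 10^-2 M
Ka = [H+][A-]/[HA] = (1.20 × 10^-6)² / 7.18 × 10^-2 = 2.0 × 10^-11

Ka = 2.0 × 10^-11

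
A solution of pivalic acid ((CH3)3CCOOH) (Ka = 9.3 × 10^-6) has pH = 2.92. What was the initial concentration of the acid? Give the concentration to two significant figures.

C₀ = 1.6 × 10^-1 M

[H+] = 10^(-2.92) = 1.20 × 10^-3 M = x
Ka = x²/(C₀ − x) ⇒ C₀ = x + x²/Ka
C₀ = 1.20 × 10^-3 + (1.20 × 10^-3)²/(9.3 × 10^-6) = 1.56 × 10^-1 M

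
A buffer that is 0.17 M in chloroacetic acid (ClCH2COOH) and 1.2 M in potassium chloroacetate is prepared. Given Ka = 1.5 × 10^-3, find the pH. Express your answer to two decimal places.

pH = 3.67

pKa = −log(1.5 × 10^-3) = 2.824
Using pH = pKa + log([base]/[acid]) with [base]/[acid] = 1.2/0.17:
pH = 2.824 + (+0.849) = 3.67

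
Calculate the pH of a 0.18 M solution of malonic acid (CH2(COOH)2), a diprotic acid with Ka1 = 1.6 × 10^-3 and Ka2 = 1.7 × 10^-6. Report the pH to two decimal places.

pH = 1.79

Since Ka1 ≫ Ka2, the first ionization dominates [H+].
Ka1 = x²/(0.18 − x) = 1.6 × 10^-3
Solving the quadratic: x = (−Ka1 + √(Ka1² + 4·Ka1·C₀))/2 = 1.62 × 10^-2 M
pH = −log(1.62 × 10^-2) = 1.79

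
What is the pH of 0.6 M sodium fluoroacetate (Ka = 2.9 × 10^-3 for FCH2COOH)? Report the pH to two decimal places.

pH = 8.16

FCH2COO- is the conjugate base of the weak acid FCH2COOH.
Kb = Kw/Ka = 1.0×10^-14 / 2.9 × 10^-3 = 3.45 × 10^-12
Kb = [OH-]²/(0.6 − [OH-]) = 3.45 × 10^-12
Neglecting [OH-] in the denominator: [OH-] = √(3.45 × 10^-12 × 0.6) = 1.44 × 10^-6 M
Check: 0.00024% ionized — well under 5%, approximation valid.
pOH = 5.84, so pH = 14.00 − pOH = 8.16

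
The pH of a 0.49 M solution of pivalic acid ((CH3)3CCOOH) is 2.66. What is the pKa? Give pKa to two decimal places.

[H+] = 10^(-2.66) = 2.19 × 10^-3 M
At equilibrium [HA] = 0.49 − 2.19 × 10^-3 = 4.88 × 10^-1 M
Ka = [H+][A-]/[HA] = (2.19 × 10^-3)² / 4.88 × 10^-1 = 9.83 × 10^-6
pKa = -log(9.83 × 10^-6) = 5.01

pKa = 5.01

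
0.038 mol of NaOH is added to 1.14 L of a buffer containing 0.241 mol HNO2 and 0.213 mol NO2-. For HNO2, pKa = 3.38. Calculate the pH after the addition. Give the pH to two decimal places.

After neutralization: n(HNO2) = 0.203 mol, n(NO2-) = 0.251 mol.
pH = pKa + log(n_NO2-/n_HNO2) = 3.38 + log(0.251/0.203) = 3.38 + (+0.092)

pH = 3.47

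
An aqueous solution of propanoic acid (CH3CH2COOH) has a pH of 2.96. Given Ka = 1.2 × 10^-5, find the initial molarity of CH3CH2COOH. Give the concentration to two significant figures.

[H+] = 10^(-2.96) = 1.10 × 10^-3 M = x
Ka = x²/(C₀ − x) ⇒ C₀ = x + x²/Ka
C₀ = 1.10 × 10^-3 + (1.10 × 10^-3)²/(1.2 × 10^-5) = 1.02 × 10^-1 M

C₀ = 1.0 × 10^-1 M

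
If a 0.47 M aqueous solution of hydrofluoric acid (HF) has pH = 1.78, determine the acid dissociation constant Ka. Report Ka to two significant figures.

[H+] = 10^(-1.78) = 1.66 × 10^-2 M
At equilibrium [HA] = 0.47 − 1.66 × 10^-2 = 4.53 × 10^-1 M
Ka = [H+][A-]/[HA] = (1.66 × 10^-2)² / 4.53 × 10^-1 = 6.1 × 10^-4

Ka = 6.1 × 10^-4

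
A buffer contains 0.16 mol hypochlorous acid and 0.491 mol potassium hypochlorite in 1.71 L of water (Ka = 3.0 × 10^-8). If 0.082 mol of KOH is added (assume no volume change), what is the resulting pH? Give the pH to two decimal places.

pH = 8.39

After neutralization: n(HOCl) = 0.078 mol, n(OCl-) = 0.573 mol.
pKa = −log(3.0 × 10^-8) = 7.523
pH = pKa + log([A⁻]/[HA]) = 7.523 + log(0.573/0.078) = 7.523 +0.866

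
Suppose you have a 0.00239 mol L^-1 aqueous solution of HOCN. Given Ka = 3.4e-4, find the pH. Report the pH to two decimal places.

HOCN ⇌ OCN- + H+
From the ICE table, Ka = [H+]²/(0.00239 − [H+]) = 3.4 × 10^-4.
[H+] is not negligible relative to C₀; solve [H+]² + 0.00034·[H+] − 8.13e-07 = 0.
[H+] = [−0.00034 + √(0.00034² + 3.25e-06)]/2 = 7.47 × 10^-4 M
pH = −log[H+] = −log(7.47 × 10^-4) = 3.13

pH = 3.13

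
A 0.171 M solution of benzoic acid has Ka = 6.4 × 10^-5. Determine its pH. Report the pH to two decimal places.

C6H5COOH ⇌ C6H5COO- + H+
Let x = [H+] at equilibrium. Ka = x²/(0.171 − x).
Since Ka ≪ C₀, x ≈ √(Ka·C₀) = 3.31 × 10^-3 M.
(x/C₀ = 1.9% < 5%, so the approximation holds.)
pH = −log(3.31 × 10^-3) = 2.48

pH = 2.48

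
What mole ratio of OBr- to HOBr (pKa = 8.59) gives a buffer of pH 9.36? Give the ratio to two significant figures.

pH = pKa + log(r) ⇒ log(r) = 9.36 − 8.59 = +0.77
r = [OBr-]/[HOBr] = 10^(+0.77) = 5.89

ratio = 5.9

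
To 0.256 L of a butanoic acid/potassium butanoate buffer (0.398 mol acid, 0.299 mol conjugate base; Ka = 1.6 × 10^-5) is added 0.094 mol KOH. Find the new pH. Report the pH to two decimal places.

After neutralization: n(CH3(CH2)2COOH) = 0.304 mol, n(CH3(CH2)2COO-) = 0.393 mol.
pKa = −log(1.6 × 10^-5) = 4.796
Henderson–Hasselbalch with mole ratio 0.393/0.304: pH = 4.796 + (+0.112)

pH = 4.91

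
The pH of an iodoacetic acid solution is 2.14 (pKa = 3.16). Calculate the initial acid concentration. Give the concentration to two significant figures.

[H+] = 10^(-2.14) = 7.24 × 10^-3 M = x
Ka = 10^(−3.16) = 6.92 × 10^-4
Ka = x²/(C₀ − x) ⇒ C₀ = x + x²/Ka
C₀ = 7.24 × 10^-3 + (7.24 × 10^-3)²/(6.92 × 10^-4) = 8.30 × 10^-2 M

C₀ = 8.3 × 10^-2 M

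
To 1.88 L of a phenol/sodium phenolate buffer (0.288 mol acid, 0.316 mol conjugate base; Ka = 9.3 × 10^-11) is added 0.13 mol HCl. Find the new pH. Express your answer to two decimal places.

pH = 9.68

After neutralization: n(C6H5OH) = 0.418 mol, n(C6H5O-) = 0.186 mol.
pKa = −log(9.3 × 10^-11) = 10.032
pH = pKa + log([A⁻]/[HA]) = 10.032 + log(0.186/0.418) = 10.032 -0.352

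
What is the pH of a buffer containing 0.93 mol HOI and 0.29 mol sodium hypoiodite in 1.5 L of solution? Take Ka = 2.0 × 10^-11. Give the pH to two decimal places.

pH = 10.19

pKa = −log(2.0 × 10^-11) = 10.699
pH = pKa + log([A⁻]/[HA]) = 10.699 + log(0.29/0.93)
pH = 10.699 + (-0.506) = 10.19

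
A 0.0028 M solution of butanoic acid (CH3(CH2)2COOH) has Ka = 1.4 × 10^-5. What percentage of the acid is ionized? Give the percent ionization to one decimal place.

6.8%

CH3(CH2)2COOH ⇌ CH3(CH2)2COO- + H+; let x = [H+] at equilibrium.
Ka = x²/(C₀ − x); solving the quadratic gives x = 1.91 × 10^-4 M.
Fraction ionized = 1.91 × 10^-4 / 0.0028 = 0.0682 → 6.8%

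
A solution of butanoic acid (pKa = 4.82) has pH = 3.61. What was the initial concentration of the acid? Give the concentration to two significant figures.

C₀ = 4.2 × 10^-3 M

[H+] = 10^(-3.61) = 2.45 × 10^-4 M = x
Ka = 10^(−4.82) = 1.51 × 10^-5
Ka = x²/(C₀ − x) ⇒ C₀ = x + x²/Ka
C₀ = 2.45 × 10^-4 + (2.45 × 10^-4)²/(1.51 × 10^-5) = 4.22 × 10^-3 M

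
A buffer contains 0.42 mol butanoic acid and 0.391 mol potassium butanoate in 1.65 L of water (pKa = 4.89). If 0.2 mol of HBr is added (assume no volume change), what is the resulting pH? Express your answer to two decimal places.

pH = 4.38

After neutralization: n(CH3(CH2)2COOH) = 0.62 mol, n(CH3(CH2)2COO-) = 0.191 mol.
Henderson–Hasselbalch with mole ratio 0.191/0.62: pH = 4.89 + (-0.511)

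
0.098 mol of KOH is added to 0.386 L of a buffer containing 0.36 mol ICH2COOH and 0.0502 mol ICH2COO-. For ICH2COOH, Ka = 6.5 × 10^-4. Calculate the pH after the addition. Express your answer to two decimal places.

After neutralization: n(ICH2COOH) = 0.262 mol, n(ICH2COO-) = 0.148 mol.
pKa = −log(6.5 × 10^-4) = 3.187
pH = pKa + log(n_ICH2COO-/n_ICH2COOH) = 3.187 + log(0.148/0.262) = 3.187 + (-0.248)

pH = 2.94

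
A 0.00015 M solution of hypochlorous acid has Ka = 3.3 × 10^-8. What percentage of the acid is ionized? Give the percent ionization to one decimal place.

1.5%

HOCl ⇌ OCl- + H+; let x = [H+] at equilibrium.
x ≈ √(Ka·C₀) = √(3.3 × 10^-8 × 0.00015) = 2.22 × 10^-6 M
Fraction ionized = 2.22 × 10^-6 / 0.00015 = 0.0148 → 1.5%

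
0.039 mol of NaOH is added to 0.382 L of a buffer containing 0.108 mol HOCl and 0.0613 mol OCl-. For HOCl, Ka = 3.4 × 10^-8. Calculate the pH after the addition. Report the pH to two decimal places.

pH = 7.63

After neutralization: n(HOCl) = 0.069 mol, n(OCl-) = 0.1 mol.
pKa = −log(3.4 × 10^-8) = 7.469
pH = pKa + log(n_OCl-/n_HOCl) = 7.469 + log(0.1/0.069) = 7.469 + (+0.161)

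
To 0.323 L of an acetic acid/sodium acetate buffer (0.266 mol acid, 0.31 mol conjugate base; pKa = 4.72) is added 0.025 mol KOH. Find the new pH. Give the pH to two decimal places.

pH = 4.86

OH- converts CH3COOH to CH3COO-: CH3COOH → 0.241 mol, CH3COO- → 0.335 mol.
pH = pKa + log([A⁻]/[HA]) = 4.72 + log(0.335/0.241) = 4.72 +0.143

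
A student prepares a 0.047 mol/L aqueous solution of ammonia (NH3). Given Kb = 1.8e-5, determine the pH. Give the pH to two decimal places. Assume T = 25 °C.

NH3 + H2O ⇌ NH4+ + OH-
Kb = [OH-]²/(0.047 − [OH-]) = 1.8 × 10^-5
Neglecting [OH-] in the denominator: [OH-] = √(1.8 × 10^-5 × 0.047) = 9.20 × 10^-4 M
pOH = 3.04, so pH = 14.00 − pOH = 10.96

pH = 10.96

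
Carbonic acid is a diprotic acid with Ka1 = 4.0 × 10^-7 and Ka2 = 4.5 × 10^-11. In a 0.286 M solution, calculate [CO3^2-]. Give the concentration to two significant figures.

First ionization gives [H+] ≈ [HCO3-] = 3.38 × 10^-4 M.
Second step: Ka2 = [H+][CO3^2-]/[HCO3-] ≈ [CO3^2-] (since [H+] ≈ [HCO3-]).
So [CO3^2-] ≈ Ka2.

4.5 × 10^-11 M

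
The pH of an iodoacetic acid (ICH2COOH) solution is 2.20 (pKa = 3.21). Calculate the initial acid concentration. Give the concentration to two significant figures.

C₀ = 7.1 × 10^-2 M

[H+] = 10^(-2.20) = 6.31 × 10^-3 M = x
Ka = 10^(−3.21) = 6.17 × 10^-4
Ka = x²/(C₀ − x) ⇒ C₀ = x + x²/Ka
C₀ = 6.31 × 10^-3 + (6.31 × 10^-3)²/(6.17 × 10^-4) = 7.08 × 10^-2 M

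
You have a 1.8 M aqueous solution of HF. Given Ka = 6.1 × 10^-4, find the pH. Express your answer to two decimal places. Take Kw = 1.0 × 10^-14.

HF ⇌ F- + H+
From the ICE table, Ka = x²/(1.8 − x) = 6.1 × 10^-4.
Since Ka ≪ C₀, x ≈ √(Ka·C₀) = 3.31 × 10^-2 M.
Check: 1.8% ionized — well under 5%, approximation valid.
pH = −log(3.31 × 10^-2) = 1.48

pH = 1.48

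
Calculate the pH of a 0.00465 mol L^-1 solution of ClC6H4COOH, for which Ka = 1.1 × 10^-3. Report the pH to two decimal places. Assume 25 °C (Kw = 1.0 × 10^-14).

pH = 2.75

ClC6H4COOH ⇌ ClC6H4COO- + H+
Ka = x²/(0.00465 − x) = 1.1 × 10^-3
The 5% rule fails; solving x² + Ka·x − Ka·C₀ = 0 exactly:
x = (−Ka + √(Ka² + 4·Ka·C₀))/2 = 1.78 × 10^-3 M
pH = −log(1.78 × 10^-3) = 2.75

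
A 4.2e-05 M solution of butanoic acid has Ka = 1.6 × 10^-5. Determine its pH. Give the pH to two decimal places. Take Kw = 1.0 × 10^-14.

CH3(CH2)2COOH ⇌ CH3(CH2)2COO- + H+
Ka = [H+]²/(4.2e-05 − [H+]) = 1.6 × 10^-5
The 5% rule fails; solving [H+]² + Ka·[H+] − Ka·C₀ = 0 exactly:
[H+] = [−1.6e-05 + √(1.6e-05² + 2.69e-09)]/2 = 1.91 × 10^-5 M
pH = −log[H+] = −log(1.91 × 10^-5) = 4.72

pH = 4.72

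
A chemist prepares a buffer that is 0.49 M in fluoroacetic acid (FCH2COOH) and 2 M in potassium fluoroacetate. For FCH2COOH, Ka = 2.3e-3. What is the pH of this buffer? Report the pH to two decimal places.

pH = 3.25

pKa = −log(2.3 × 10^-3) = 2.638
Using pH = pKa + log([base]/[acid]) with [base]/[acid] = 2/0.49:
pH = 2.638 + (+0.611) = 3.25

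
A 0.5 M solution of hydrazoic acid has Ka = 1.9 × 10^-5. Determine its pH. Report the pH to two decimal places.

pH = 2.51

HN3 ⇌ N3- + H+
Ka = [H+]²/(0.5 − [H+]) = 1.9 × 10^-5
Assume [H+] ≪ 0.5: [H+] ≈ √(1.9 × 10^-5 × 0.5) = 3.08 × 10^-3 M
Check: 0.62% ionized — well under 5%, approximation valid.
pH = −log[H+] = −log(3.08 × 10^-3) = 2.51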